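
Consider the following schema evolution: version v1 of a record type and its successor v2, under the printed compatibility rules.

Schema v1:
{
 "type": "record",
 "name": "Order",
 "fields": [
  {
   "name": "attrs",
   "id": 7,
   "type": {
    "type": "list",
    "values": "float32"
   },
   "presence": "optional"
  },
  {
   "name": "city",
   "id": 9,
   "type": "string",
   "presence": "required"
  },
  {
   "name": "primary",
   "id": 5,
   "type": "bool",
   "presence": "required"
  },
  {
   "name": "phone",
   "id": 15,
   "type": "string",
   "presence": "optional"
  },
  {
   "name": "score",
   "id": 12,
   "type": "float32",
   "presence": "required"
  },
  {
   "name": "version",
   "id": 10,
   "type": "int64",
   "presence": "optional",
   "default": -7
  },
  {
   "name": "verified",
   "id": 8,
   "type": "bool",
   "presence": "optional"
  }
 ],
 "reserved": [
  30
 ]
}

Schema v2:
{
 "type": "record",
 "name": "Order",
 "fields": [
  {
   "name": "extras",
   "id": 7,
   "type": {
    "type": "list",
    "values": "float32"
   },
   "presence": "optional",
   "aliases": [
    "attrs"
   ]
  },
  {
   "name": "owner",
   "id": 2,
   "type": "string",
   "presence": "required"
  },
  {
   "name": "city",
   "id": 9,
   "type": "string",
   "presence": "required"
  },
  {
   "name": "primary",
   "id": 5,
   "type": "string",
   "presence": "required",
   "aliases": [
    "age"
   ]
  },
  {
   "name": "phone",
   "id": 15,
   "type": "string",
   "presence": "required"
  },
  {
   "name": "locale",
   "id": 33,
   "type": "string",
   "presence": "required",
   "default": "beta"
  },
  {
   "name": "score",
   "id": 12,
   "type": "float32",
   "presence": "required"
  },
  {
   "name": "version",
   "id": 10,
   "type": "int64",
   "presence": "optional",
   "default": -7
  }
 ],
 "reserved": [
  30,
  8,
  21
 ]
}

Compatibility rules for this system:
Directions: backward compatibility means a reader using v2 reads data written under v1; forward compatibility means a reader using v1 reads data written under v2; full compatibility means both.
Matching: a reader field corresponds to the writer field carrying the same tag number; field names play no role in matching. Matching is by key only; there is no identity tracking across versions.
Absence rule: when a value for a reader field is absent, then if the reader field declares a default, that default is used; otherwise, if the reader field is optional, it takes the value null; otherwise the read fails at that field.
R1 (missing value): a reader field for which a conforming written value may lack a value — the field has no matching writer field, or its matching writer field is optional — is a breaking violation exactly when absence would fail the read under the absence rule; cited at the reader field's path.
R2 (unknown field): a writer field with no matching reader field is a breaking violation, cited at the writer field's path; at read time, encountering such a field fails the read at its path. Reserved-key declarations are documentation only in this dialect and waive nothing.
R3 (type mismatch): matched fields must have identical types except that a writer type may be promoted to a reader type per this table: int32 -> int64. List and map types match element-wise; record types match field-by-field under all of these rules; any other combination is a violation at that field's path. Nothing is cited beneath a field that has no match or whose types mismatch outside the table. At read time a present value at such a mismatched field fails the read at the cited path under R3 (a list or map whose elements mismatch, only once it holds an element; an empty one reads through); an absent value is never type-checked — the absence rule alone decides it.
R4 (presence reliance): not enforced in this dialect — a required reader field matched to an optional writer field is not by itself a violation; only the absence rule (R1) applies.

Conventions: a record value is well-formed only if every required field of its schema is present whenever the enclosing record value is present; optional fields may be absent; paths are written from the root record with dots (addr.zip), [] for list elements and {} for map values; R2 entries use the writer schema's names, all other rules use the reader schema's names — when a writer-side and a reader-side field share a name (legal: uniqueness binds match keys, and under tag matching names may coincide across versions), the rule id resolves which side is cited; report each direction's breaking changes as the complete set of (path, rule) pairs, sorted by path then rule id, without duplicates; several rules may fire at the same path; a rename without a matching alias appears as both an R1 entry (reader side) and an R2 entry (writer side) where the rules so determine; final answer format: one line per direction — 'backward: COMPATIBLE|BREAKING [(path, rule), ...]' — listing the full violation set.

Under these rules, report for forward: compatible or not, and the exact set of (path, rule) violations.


forward: BREAKING [(locale, R2), (owner, R2), (primary, R3)]

in Order below, arrows point writer -> reader
checking forward for Order: reader v1 against writer v2:
  writer optional, list<float32> -> list<float32>: reader attrs maps from writer extras
  writer required, string -> string: reader city maps from writer city
  writer required, string -> bool: reader primary maps from writer primary
  writer required, string -> string: reader phone maps from writer phone
  writer required, float32 -> float32: reader score maps from writer score
  writer optional, int64 -> int64: reader version maps from writer version
  verified: no writer match
  writer owner: unknown to reader
  writer locale: unknown to reader
  violation R2 at locale
  violation R2 at owner
  violation R3 at primary
  => forward: BREAKING (3)
the other Order changes do not affect what is asked:
  field phone in record Order: optional changed to required -> affects backward compatibility only, which is not asked
  renamed field attrs to extras in record Order (alias attrs declared on the renamed field) -> no rule fires on it in Order's dialect; the asked verdict holds
  removed field verified from record Order (its key 8 joins the reserved list) -> affects backward compatibility only, which is not asked


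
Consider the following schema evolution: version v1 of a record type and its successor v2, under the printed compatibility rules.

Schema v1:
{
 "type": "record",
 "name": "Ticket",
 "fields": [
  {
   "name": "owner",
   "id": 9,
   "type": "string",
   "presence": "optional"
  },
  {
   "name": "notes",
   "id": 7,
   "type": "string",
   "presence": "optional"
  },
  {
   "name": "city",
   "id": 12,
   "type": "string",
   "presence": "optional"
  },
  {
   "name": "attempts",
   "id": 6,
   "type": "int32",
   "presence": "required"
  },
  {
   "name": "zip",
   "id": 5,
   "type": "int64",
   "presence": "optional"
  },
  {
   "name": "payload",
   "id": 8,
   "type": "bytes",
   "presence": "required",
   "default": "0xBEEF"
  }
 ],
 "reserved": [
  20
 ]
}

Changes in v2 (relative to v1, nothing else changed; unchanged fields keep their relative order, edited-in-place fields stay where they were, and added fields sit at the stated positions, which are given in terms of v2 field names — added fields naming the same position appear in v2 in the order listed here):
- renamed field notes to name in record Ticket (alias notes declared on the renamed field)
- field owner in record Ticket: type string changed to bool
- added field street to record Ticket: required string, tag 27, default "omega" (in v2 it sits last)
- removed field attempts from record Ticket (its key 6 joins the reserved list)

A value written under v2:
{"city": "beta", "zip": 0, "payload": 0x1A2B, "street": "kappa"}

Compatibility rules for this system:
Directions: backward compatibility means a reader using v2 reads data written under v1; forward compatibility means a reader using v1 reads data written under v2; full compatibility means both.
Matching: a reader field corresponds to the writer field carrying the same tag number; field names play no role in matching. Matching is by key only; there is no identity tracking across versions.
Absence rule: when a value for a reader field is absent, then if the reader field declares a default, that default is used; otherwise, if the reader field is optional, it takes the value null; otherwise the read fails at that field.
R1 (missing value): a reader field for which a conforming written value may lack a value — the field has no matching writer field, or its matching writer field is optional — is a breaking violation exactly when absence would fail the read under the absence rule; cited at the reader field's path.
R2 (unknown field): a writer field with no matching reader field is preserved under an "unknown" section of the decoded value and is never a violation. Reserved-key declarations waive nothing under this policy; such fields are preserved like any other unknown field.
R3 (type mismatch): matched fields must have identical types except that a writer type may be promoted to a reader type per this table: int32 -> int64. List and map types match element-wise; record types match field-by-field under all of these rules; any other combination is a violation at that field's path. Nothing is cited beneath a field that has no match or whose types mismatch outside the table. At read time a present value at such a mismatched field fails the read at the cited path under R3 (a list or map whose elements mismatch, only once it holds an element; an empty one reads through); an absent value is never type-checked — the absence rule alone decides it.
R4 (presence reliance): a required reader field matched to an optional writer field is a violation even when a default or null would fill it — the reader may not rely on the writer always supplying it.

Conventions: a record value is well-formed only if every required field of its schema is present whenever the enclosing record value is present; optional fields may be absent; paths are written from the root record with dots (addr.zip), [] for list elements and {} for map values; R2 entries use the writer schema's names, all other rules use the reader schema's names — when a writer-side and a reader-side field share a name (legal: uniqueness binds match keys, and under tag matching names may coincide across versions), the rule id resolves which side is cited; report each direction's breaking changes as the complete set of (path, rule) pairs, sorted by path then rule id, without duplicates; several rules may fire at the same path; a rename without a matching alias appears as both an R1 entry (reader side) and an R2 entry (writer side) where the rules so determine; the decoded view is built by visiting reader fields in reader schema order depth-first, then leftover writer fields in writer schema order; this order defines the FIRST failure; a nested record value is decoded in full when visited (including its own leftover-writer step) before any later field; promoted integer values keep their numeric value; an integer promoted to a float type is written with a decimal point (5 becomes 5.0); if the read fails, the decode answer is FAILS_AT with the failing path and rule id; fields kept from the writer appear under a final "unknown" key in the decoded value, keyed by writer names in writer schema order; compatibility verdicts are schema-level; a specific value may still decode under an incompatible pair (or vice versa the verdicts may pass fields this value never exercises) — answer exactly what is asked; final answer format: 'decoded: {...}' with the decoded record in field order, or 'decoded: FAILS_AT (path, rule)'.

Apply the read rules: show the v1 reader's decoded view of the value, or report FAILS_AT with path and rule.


decoded: FAILS_AT (attempts, R1)

in Ticket below, arrows point writer -> reader
decode walk for Ticket under reader schema v1:
  owner := null (not supplied -> null)
  notes := null (not supplied -> null)
  city := "beta"
  read fails at attempts under R1 (no fill)
  => FAILS_AT (attempts, R1)
the other Ticket changes do not affect what is asked:
  renamed field notes to name in record Ticket (alias notes declared on the renamed field) -> triggers nothing under the printed rules; the Ticket answer is the same either way
  field owner in record Ticket: type string changed to bool -> schema-level compatibility only; this Ticket value's decode is unchanged
  added field street to record Ticket: required string, tag 27, default "omega" (in v2 it sits last) -> triggers nothing under the printed rules; the Ticket answer is the same either way


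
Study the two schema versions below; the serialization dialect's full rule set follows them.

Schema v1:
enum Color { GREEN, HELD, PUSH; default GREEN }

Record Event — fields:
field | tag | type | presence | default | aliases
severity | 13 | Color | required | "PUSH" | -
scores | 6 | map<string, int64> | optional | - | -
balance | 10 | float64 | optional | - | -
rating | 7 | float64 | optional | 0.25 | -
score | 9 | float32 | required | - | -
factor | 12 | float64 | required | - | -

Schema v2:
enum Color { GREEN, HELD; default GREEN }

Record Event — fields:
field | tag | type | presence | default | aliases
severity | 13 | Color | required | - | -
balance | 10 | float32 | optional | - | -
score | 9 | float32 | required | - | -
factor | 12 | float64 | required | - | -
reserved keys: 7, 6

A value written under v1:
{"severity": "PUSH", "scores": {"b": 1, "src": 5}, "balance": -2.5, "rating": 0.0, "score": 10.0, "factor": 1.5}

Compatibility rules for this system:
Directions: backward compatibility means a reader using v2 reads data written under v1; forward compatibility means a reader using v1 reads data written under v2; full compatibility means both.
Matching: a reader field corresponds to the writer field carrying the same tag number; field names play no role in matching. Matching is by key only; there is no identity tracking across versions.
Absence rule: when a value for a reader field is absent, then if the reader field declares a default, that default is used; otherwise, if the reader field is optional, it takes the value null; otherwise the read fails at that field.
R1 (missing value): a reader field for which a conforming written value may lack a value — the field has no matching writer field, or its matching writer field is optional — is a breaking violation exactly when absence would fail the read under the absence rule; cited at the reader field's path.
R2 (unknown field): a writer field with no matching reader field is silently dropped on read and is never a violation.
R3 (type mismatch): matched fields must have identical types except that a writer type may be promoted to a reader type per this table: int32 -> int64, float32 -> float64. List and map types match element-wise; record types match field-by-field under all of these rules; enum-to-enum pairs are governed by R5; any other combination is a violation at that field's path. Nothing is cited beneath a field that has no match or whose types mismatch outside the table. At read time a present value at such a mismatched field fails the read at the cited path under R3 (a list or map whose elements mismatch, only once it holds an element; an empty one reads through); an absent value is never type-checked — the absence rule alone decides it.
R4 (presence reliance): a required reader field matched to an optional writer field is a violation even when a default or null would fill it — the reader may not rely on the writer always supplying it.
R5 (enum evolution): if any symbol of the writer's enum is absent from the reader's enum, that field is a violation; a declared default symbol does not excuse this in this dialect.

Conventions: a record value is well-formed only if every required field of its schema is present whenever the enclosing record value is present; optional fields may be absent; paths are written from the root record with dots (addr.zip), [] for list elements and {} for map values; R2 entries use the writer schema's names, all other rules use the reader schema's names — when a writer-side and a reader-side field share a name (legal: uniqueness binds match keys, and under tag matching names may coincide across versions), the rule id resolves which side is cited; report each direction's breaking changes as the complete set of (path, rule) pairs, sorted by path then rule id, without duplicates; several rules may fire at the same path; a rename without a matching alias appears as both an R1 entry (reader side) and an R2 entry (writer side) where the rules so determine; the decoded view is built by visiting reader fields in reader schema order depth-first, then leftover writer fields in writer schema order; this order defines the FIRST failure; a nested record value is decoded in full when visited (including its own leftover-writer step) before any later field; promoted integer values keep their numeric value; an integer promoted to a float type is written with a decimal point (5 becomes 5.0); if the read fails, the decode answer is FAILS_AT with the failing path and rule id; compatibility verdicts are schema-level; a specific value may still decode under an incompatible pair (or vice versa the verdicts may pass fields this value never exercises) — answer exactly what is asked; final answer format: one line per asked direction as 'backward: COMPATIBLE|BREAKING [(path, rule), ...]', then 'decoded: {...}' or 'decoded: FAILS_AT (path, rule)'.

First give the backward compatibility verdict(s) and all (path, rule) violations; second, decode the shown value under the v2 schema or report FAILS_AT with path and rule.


in Event below, arrows point writer -> reader
backward pass over Event, reader schema v2, writer schema v1:
  severity <- severity (Color -> Color, writer required)
  balance <- balance (float64 -> float32, writer optional)
  score <- score (float32 -> float32, writer required)
  factor <- factor (float64 -> float64, writer required)
  scores (writer side), unknown to reader
  rating (writer side), unknown to reader
  R3 fires at balance
  R5 fires at severity
  backward on Event therefore BREAKING (2)
decode (reader v2):
  read fails at severity under R5
  => FAILS_AT (severity, R5)
remaining Event differences; none change what is asked:
  removed field rating from record Event (its key 7 joins the reserved list) -> no rule fires on it in Event's dialect; the asked verdict holds
  removed field scores from record Event (its key 6 joins the reserved list) -> no rule fires on it in Event's dialect; the asked verdict holds

backward: BREAKING [(balance, R3), (severity, R5)]; decoded: FAILS_AT (severity, R5)


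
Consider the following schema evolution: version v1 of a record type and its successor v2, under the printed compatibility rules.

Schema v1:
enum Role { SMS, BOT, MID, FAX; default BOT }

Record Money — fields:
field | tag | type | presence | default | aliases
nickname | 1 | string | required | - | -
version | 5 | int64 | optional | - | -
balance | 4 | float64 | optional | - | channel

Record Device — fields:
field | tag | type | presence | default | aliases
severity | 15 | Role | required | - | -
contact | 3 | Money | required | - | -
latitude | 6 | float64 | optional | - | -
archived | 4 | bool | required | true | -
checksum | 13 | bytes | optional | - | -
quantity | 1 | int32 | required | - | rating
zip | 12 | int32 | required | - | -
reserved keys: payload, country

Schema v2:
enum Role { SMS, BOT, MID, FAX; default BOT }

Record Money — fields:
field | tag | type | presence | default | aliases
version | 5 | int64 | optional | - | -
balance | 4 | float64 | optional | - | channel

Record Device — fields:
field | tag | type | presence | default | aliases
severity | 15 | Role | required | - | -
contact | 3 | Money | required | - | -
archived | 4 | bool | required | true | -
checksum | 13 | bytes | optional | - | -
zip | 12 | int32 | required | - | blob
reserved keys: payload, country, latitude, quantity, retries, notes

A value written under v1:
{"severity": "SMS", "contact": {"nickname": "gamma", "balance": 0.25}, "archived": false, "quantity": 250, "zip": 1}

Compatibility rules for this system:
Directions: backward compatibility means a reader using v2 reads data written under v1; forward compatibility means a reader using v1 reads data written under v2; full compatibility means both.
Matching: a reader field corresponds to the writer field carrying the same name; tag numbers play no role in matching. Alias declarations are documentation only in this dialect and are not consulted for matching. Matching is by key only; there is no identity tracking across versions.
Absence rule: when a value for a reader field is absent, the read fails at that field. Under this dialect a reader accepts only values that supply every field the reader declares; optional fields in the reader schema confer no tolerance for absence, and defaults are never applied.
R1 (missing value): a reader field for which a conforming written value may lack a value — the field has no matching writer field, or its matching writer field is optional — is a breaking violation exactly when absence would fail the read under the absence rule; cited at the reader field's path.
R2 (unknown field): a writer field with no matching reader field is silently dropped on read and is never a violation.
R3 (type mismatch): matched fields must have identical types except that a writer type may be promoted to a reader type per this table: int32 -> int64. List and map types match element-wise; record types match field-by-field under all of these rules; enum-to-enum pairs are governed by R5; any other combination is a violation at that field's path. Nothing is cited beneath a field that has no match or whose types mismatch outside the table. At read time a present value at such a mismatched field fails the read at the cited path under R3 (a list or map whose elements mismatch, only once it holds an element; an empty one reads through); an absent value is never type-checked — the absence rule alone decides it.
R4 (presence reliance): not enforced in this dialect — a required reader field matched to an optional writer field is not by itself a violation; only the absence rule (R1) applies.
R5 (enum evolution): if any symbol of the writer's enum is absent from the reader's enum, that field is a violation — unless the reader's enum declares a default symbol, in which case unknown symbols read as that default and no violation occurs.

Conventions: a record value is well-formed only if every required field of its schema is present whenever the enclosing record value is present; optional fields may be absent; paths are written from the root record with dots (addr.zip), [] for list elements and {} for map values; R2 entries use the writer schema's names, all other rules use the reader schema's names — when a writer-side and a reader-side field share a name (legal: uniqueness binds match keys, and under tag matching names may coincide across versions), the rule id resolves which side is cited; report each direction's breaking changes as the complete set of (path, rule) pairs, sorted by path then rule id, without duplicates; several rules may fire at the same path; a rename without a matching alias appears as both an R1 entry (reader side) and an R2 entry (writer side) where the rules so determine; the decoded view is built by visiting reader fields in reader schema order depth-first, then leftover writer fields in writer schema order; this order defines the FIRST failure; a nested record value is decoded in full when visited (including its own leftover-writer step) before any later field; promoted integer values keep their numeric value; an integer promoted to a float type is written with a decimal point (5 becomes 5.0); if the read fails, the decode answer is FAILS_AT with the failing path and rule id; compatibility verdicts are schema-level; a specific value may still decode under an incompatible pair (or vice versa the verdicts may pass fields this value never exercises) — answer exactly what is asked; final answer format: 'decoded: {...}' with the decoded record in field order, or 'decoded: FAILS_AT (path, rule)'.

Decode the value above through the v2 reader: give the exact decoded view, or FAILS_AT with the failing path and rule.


decoded: FAILS_AT (contact.version, R1)

in Device below, arrows point writer -> reader
decode (reader v2):
  severity := "SMS"
  read fails at contact.version under R1 (no fill)
  => FAILS_AT (contact.version, R1)
ruling out the remaining Device differences:
  removed field latitude from record Device (its key "latitude" joins the reserved list) -> changes Device's schema-level verdicts only — the decode of this value is the same
  removed field quantity from record Device (its key "quantity" joins the reserved list) -> changes Device's schema-level verdicts only — the decode of this value is the same
  removed field nickname from record Money -> changes Device's schema-level verdicts only — the decode of this value is the same


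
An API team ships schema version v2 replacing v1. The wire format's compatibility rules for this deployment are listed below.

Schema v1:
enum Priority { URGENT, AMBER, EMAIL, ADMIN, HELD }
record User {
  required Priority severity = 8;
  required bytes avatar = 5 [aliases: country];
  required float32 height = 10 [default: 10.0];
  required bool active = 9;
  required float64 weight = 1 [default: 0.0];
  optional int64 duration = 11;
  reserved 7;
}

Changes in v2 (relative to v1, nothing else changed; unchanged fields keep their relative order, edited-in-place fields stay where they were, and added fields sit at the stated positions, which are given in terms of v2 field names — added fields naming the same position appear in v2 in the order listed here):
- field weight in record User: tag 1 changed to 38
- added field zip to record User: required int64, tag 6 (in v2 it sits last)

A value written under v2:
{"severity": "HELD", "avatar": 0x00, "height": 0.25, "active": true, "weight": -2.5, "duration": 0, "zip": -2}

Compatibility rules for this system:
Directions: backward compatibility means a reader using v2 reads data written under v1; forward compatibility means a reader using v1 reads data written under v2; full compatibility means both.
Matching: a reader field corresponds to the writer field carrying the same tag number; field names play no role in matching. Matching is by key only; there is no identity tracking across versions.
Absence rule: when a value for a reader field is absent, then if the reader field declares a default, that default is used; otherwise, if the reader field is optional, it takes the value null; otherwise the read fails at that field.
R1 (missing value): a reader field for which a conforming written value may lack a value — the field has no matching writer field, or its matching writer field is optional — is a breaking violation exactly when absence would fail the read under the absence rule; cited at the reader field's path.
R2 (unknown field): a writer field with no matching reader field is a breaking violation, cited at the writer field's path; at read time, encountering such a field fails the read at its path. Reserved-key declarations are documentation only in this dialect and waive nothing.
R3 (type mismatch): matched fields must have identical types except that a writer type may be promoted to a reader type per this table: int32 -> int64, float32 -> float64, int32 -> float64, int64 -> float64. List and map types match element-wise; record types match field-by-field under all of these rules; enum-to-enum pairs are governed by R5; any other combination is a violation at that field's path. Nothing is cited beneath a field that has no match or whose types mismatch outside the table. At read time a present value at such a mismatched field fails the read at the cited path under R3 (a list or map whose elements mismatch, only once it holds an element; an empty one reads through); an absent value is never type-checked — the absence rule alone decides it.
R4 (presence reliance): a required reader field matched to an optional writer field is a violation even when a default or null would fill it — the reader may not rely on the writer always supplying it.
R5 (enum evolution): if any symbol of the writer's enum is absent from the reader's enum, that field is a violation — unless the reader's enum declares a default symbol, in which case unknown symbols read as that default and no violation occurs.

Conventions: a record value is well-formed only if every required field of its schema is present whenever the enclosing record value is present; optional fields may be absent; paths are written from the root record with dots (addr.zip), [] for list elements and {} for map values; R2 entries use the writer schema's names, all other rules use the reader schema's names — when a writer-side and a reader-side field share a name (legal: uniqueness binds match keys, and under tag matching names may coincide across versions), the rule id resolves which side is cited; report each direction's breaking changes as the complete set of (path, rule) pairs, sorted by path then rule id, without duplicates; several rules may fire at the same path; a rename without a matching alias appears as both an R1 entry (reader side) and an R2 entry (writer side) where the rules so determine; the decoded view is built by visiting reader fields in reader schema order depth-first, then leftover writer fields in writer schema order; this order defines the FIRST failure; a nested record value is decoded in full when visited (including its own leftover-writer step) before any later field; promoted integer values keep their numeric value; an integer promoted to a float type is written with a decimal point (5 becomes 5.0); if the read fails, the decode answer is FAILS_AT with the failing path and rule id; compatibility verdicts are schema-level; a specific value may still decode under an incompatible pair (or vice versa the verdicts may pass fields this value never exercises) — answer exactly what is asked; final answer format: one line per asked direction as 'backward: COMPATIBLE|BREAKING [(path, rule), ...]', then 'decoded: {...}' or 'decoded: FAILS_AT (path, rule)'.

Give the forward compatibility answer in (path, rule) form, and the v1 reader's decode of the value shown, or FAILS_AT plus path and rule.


forward: BREAKING [(weight, R2), (zip, R2)]; decoded: FAILS_AT (weight, R2)

in User below, arrows point writer -> reader
forward on User — v1 reading data written by v2:
  severity: paired with writer severity (Priority -> Priority; writer required)
  avatar: paired with writer avatar (bytes -> bytes; writer required)
  height: paired with writer height (float32 -> float32; writer required)
  active: paired with writer active (bool -> bool; writer required)
  weight: no writer-side match
  duration: paired with writer duration (int64 -> int64; writer optional)
  leftover writer field: weight
  leftover writer field: zip
  breaking: (weight, R2)
  breaking: (zip, R2)
  => forward: BREAKING (2)
migrating the User value to v1:
  severity := "HELD"
  avatar := 0x00
  height := 0.25
  active := true
  weight := 0.0 (absent -> default)
  duration := 0
  read fails at weight under R2 (unknown field)
  => FAILS_AT (weight, R2)


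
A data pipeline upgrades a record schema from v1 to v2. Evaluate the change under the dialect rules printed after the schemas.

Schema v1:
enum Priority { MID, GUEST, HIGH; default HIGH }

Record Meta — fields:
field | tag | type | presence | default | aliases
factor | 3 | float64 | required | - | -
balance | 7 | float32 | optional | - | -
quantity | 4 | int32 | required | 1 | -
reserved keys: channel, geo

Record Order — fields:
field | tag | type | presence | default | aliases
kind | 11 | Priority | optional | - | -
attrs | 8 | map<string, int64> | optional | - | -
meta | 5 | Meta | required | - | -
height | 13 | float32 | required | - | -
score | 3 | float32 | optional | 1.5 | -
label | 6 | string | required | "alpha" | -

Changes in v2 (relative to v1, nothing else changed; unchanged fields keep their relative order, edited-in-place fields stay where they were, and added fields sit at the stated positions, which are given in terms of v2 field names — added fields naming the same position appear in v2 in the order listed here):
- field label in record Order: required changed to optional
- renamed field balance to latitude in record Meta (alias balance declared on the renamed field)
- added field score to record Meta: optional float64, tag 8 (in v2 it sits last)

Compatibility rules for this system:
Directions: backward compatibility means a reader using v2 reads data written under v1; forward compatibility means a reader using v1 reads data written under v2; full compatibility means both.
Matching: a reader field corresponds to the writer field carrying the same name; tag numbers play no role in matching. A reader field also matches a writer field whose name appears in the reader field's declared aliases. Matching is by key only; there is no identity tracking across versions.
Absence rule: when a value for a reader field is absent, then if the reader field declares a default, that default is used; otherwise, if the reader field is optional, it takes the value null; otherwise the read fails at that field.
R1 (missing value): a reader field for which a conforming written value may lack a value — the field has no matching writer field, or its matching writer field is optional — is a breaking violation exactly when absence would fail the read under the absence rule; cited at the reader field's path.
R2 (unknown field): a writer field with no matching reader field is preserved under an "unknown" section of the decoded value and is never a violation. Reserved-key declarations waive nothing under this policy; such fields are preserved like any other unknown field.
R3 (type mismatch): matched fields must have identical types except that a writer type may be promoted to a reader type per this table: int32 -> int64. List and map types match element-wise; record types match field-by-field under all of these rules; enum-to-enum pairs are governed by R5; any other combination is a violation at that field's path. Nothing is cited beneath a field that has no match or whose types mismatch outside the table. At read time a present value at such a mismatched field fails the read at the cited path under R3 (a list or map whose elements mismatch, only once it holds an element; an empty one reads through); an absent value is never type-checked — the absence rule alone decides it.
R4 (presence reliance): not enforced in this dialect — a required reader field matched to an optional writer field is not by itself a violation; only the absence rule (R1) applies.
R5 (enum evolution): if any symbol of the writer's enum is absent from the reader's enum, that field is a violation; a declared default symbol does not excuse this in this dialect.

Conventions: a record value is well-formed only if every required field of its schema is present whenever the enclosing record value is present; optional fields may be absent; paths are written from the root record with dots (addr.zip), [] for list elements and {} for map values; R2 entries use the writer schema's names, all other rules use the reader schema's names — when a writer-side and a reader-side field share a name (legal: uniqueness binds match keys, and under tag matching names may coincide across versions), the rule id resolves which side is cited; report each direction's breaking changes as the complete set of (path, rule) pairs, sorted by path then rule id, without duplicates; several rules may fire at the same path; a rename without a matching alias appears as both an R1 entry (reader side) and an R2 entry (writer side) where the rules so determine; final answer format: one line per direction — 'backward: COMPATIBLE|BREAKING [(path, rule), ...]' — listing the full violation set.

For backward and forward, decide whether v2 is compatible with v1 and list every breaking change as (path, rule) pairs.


each type pair in Order: writer, then reader
backward analysis of Order with v2 as reader and v1 as writer:
  kind <- kind (Priority -> Priority, writer optional)
  attrs <- attrs (map<string, int64> -> map<string, int64>, writer optional)
  meta <- meta (Meta -> Meta, writer required)
  height <- height (float32 -> float32, writer required)
  score <- score (float32 -> float32, writer optional)
  label <- label (string -> string, writer required)
  meta.factor <- meta.factor (float64 -> float64, writer required)
  meta.latitude <- meta.balance (float32 -> float32, writer optional)
  meta.quantity <- meta.quantity (int32 -> int32, writer required)
  meta.score: no writer match
  => backward verdict for Order: COMPATIBLE, no violations
forward analysis of Order with v1 as reader and v2 as writer:
  kind <- kind (Priority -> Priority, writer optional)
  attrs <- attrs (map<string, int64> -> map<string, int64>, writer optional)
  meta <- meta (Meta -> Meta, writer required)
  height <- height (float32 -> float32, writer required)
  score <- score (float32 -> float32, writer optional)
  label <- label (string -> string, writer optional)
  meta.factor <- meta.factor (float64 -> float64, writer required)
  meta.balance: no writer match
  meta.quantity <- meta.quantity (int32 -> int32, writer required)
  meta.latitude (writer side), unknown to reader
  meta.score (writer side), unknown to reader
  => forward verdict for Order: COMPATIBLE, no violations

backward: COMPATIBLE []; forward: COMPATIBLE []


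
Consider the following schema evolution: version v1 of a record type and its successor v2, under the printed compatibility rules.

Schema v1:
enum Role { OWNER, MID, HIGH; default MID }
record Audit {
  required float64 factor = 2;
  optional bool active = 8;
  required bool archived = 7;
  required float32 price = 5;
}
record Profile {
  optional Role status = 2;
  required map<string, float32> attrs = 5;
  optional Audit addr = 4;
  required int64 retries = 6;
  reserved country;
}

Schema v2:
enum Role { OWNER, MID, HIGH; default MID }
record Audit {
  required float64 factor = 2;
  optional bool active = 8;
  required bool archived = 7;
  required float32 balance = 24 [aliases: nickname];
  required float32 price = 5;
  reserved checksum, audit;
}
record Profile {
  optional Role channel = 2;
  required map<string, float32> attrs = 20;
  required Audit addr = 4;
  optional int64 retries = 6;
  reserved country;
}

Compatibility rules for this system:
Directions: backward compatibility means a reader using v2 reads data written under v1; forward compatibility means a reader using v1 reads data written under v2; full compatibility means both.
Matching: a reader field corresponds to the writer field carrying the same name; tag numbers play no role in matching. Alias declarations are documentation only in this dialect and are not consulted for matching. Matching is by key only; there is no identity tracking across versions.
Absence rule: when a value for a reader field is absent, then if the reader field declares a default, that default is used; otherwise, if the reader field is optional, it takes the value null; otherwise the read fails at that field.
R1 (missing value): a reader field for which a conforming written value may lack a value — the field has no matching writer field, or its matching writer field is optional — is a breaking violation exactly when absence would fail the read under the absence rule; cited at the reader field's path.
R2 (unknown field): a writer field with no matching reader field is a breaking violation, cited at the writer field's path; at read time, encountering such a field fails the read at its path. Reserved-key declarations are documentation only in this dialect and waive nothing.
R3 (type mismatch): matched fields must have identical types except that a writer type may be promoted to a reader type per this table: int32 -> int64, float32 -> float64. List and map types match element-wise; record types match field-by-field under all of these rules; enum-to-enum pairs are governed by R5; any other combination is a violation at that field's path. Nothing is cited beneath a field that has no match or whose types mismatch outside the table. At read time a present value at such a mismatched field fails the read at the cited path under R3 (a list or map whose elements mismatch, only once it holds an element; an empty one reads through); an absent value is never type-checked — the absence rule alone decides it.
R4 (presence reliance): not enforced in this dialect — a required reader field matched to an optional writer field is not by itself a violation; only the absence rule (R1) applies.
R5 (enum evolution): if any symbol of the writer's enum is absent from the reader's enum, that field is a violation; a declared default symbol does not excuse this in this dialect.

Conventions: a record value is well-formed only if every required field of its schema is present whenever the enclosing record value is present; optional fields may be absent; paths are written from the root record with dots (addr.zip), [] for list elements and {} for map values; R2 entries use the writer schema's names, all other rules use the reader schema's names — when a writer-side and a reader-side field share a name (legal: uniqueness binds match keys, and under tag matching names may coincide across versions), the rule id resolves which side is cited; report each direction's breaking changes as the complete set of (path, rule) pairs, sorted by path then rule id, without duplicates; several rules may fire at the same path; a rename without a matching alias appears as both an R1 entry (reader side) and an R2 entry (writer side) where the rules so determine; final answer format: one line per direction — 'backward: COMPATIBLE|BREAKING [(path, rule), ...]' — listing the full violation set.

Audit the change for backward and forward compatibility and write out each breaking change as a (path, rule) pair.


the writer's type comes first in each Profile pair
checking backward for Profile: reader v2 against writer v1:
  channel has no writer counterpart
  map<string, float32> -> map<string, float32>, writer required: attrs aligns to attrs
  Audit -> Audit, writer optional: addr aligns to addr
  int64 -> int64, writer required: retries aligns to retries
  writer status: unknown to reader
  float64 -> float64, writer required: addr.factor aligns to addr.factor
  bool -> bool, writer optional: addr.active aligns to addr.active
  bool -> bool, writer required: addr.archived aligns to addr.archived
  addr.balance has no writer counterpart
  float32 -> float32, writer required: addr.price aligns to addr.price
  R1 fires at addr
  R1 fires at addr.balance
  R2 fires at status
  => 3 violation(s): backward is BREAKING for Profile
checking forward for Profile: reader v1 against writer v2:
  status has no writer counterpart
  map<string, float32> -> map<string, float32>, writer required: attrs aligns to attrs
  Audit -> Audit, writer required: addr aligns to addr
  int64 -> int64, writer optional: retries aligns to retries
  writer channel: unknown to reader
  float64 -> float64, writer required: addr.factor aligns to addr.factor
  bool -> bool, writer optional: addr.active aligns to addr.active
  bool -> bool, writer required: addr.archived aligns to addr.archived
  float32 -> float32, writer required: addr.price aligns to addr.price
  writer addr.balance: unknown to reader
  R2 fires at addr.balance
  R2 fires at channel
  R1 fires at retries
  => 3 violation(s): forward is BREAKING for Profile

backward: BREAKING [(addr, R1), (addr.balance, R1), (status, R2)]; forward: BREAKING [(addr.balance, R2), (channel, R2), (retries, R1)]
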